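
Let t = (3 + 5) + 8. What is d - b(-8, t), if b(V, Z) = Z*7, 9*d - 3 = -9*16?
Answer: -383/3 ≈ -127.67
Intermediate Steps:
t = 16 (t = 8 + 8 = 16)
d = -47/3 (d = 1/3 + (-9*16)/9 = 1/3 + (1/9)*(-144) = 1/3 - 16 = -47/3 ≈ -15.667)
b(V, Z) = 7*Z
d - b(-8, t) = -47/3 - 7*16 = -47/3 - 1*112 = -47/3 - 112 = -383/3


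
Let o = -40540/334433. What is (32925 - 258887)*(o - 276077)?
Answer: 1896628478155502/30403 ≈ 6.2383e+10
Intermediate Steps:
o = -40540/334433 (o = -40540*1/334433 = -40540/334433 ≈ -0.12122)
(32925 - 258887)*(o - 276077) = (32925 - 258887)*(-40540/334433 - 276077) = -225962*(-92329299881/334433) = 1896628478155502/30403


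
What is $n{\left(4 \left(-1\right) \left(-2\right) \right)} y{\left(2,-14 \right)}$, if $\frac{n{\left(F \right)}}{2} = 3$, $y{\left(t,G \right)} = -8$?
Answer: $-48$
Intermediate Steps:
$n{\left(F \right)} = 6$ ($n{\left(F \right)} = 2 \cdot 3 = 6$)
$n{\left(4 \left(-1\right) \left(-2\right) \right)} y{\left(2,-14 \right)} = 6 \left(-8\right) = -48$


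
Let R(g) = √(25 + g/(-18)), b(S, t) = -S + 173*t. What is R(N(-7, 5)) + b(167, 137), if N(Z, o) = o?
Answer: 23534 + √890/6 ≈ 23539.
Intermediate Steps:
R(g) = √(25 - g/18) (R(g) = √(25 + g*(-1/18)) = √(25 - g/18))
R(N(-7, 5)) + b(167, 137) = √(900 - 2*5)/6 + (-1*167 + 173*137) = √(900 - 10)/6 + (-167 + 23701) = √890/6 + 23534 = 23534 + √890/6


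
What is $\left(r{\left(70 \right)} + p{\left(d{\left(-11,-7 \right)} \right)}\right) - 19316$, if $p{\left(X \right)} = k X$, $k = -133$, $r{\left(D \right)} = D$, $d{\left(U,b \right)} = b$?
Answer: $-18315$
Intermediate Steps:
$p{\left(X \right)} = - 133 X$
$\left(r{\left(70 \right)} + p{\left(d{\left(-11,-7 \right)} \right)}\right) - 19316 = \left(70 - -931\right) - 19316 = \left(70 + 931\right) - 19316 = 1001 - 19316 = -18315$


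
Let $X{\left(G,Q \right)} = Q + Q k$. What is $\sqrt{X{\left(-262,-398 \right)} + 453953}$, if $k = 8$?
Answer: $\sqrt{450371} \approx 671.1$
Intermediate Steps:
$X{\left(G,Q \right)} = 9 Q$ ($X{\left(G,Q \right)} = Q + Q 8 = Q + 8 Q = 9 Q$)
$\sqrt{X{\left(-262,-398 \right)} + 453953} = \sqrt{9 \left(-398\right) + 453953} = \sqrt{-3582 + 453953} = \sqrt{450371}$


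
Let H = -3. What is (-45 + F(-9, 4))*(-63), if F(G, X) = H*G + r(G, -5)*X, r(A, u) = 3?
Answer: 378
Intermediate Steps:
F(G, X) = -3*G + 3*X
(-45 + F(-9, 4))*(-63) = (-45 + (-3*(-9) + 3*4))*(-63) = (-45 + (27 + 12))*(-63) = (-45 + 39)*(-63) = -6*(-63) = 378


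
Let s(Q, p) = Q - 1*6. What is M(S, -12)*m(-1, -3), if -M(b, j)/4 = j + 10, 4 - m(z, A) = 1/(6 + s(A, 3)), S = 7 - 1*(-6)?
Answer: 104/3 ≈ 34.667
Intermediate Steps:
S = 13 (S = 7 + 6 = 13)
s(Q, p) = -6 + Q (s(Q, p) = Q - 6 = -6 + Q)
m(z, A) = 4 - 1/A (m(z, A) = 4 - 1/(6 + (-6 + A)) = 4 - 1/A)
M(b, j) = -40 - 4*j (M(b, j) = -4*(j + 10) = -4*(10 + j) = -40 - 4*j)
M(S, -12)*m(-1, -3) = (-40 - 4*(-12))*(4 - 1/(-3)) = (-40 + 48)*(4 - 1*(-⅓)) = 8*(4 + ⅓) = 8*(13/3) = 104/3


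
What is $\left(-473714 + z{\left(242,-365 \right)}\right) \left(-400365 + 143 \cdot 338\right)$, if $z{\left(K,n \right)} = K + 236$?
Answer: $166593742316$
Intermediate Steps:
$z{\left(K,n \right)} = 236 + K$
$\left(-473714 + z{\left(242,-365 \right)}\right) \left(-400365 + 143 \cdot 338\right) = \left(-473714 + \left(236 + 242\right)\right) \left(-400365 + 143 \cdot 338\right) = \left(-473714 + 478\right) \left(-400365 + 48334\right) = \left(-473236\right) \left(-352031\right) = 166593742316$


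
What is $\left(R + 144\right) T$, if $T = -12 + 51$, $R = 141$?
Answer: $11115$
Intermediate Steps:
$T = 39$
$\left(R + 144\right) T = \left(141 + 144\right) 39 = 285 \cdot 39 = 11115$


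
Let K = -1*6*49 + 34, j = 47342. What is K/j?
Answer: -130/23671 ≈ -0.0054919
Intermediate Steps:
K = -260 (K = -6*49 + 34 = -294 + 34 = -260)
K/j = -260/47342 = -260*1/47342 = -130/23671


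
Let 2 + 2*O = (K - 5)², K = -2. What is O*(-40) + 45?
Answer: -895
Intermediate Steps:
O = 47/2 (O = -1 + (-2 - 5)²/2 = -1 + (½)*(-7)² = -1 + (½)*49 = -1 + 49/2 = 47/2 ≈ 23.500)
O*(-40) + 45 = (47/2)*(-40) + 45 = -940 + 45 = -895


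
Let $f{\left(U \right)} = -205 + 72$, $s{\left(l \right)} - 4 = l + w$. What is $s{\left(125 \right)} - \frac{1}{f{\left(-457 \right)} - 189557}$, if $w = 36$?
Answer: $\frac{31298851}{189690} \approx 165.0$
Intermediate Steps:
$s{\left(l \right)} = 40 + l$ ($s{\left(l \right)} = 4 + \left(l + 36\right) = 4 + \left(36 + l\right) = 40 + l$)
$f{\left(U \right)} = -133$
$s{\left(125 \right)} - \frac{1}{f{\left(-457 \right)} - 189557} = \left(40 + 125\right) - \frac{1}{-133 - 189557} = 165 - \frac{1}{-133 - 189557} = 165 - \frac{1}{-189690} = 165 - - \frac{1}{189690} = 165 + \frac{1}{189690} = \frac{31298851}{189690}$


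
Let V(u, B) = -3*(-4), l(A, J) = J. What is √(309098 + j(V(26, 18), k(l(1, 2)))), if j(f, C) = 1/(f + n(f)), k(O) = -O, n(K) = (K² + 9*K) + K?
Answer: √5886462381/138 ≈ 555.97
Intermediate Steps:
V(u, B) = 12
n(K) = K² + 10*K
j(f, C) = 1/(f + f*(10 + f))
√(309098 + j(V(26, 18), k(l(1, 2)))) = √(309098 + 1/(12*(11 + 12))) = √(309098 + (1/12)/23) = √(309098 + (1/12)*(1/23)) = √(309098 + 1/276) = √(85311049/276) = √5886462381/138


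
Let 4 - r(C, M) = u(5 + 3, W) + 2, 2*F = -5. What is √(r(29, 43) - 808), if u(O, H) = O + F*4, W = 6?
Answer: 2*I*√201 ≈ 28.355*I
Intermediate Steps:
F = -5/2 (F = (½)*(-5) = -5/2 ≈ -2.5000)
u(O, H) = -10 + O (u(O, H) = O - 5/2*4 = O - 10 = -10 + O)
r(C, M) = 4 (r(C, M) = 4 - ((-10 + (5 + 3)) + 2) = 4 - ((-10 + 8) + 2) = 4 - (-2 + 2) = 4 - 1*0 = 4 + 0 = 4)
√(r(29, 43) - 808) = √(4 - 808) = √(-804) = 2*I*√201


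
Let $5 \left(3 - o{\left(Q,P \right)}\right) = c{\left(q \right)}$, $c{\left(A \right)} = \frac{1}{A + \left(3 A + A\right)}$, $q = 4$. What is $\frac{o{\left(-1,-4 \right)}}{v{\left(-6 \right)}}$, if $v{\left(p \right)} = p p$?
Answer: $\frac{299}{3600} \approx 0.083055$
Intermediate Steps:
$c{\left(A \right)} = \frac{1}{5 A}$ ($c{\left(A \right)} = \frac{1}{A + 4 A} = \frac{1}{5 A}$)
$v{\left(p \right)} = p^{2}$
$o{\left(Q,P \right)} = \frac{299}{100}$ ($o{\left(Q,P \right)} = 3 - \frac{\frac{1}{5} \cdot \frac{1}{4}}{5} = 3 - \frac{1}{100} = \frac{299}{100}$)
$\frac{o{\left(-1,-4 \right)}}{v{\left(-6 \right)}} = \frac{299}{100 \left(-6\right)^{2}} = \frac{299}{100 \cdot 36} = \frac{299}{100} \cdot \frac{1}{36} = \frac{299}{3600}$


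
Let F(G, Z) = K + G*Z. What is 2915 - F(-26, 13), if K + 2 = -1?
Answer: 3256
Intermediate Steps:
K = -3 (K = -2 - 1 = -3)
F(G, Z) = -3 + G*Z
2915 - F(-26, 13) = 2915 - (-3 - 26*13) = 2915 - (-3 - 338) = 2915 - 1*(-341) = 2915 + 341 = 3256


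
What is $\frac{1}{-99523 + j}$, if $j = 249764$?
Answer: $\frac{1}{150241} \approx 6.656 \cdot 10^{-6}$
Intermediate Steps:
$\frac{1}{-99523 + j} = \frac{1}{-99523 + 249764} = \frac{1}{150241}$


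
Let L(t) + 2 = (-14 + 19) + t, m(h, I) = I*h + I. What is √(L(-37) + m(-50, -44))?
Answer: √2122 ≈ 46.065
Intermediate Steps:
m(h, I) = I + I*h
L(t) = 3 + t (L(t) = -2 + ((-14 + 19) + t) = -2 + (5 + t) = 3 + t)
√(L(-37) + m(-50, -44)) = √((3 - 37) - 44*(1 - 50)) = √(-34 - 44*(-49)) = √(-34 + 2156) = √2122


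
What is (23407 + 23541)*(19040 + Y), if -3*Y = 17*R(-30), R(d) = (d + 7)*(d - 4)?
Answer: 2057543048/3 ≈ 6.8585e+8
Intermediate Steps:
R(d) = (-4 + d)*(7 + d) (R(d) = (7 + d)*(-4 + d) = (-4 + d)*(7 + d))
Y = -13294/3 (Y = -17*(-28 + (-30)² + 3*(-30))/3 = -17*(-28 + 900 - 90)/3 = -17*782/3 = -⅓*13294 = -13294/3 ≈ -4431.3)
(23407 + 23541)*(19040 + Y) = (23407 + 23541)*(19040 - 13294/3) = 46948*(43826/3) = 2057543048/3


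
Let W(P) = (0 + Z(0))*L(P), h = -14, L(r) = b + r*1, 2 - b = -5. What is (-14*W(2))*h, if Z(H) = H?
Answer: 0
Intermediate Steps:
b = 7 (b = 2 - 1*(-5) = 2 + 5 = 7)
L(r) = 7 + r (L(r) = 7 + r*1 = 7 + r)
W(P) = 0 (W(P) = (0 + 0)*(7 + P) = 0*(7 + P) = 0)
(-14*W(2))*h = -14*0*(-14) = 0*(-14) = 0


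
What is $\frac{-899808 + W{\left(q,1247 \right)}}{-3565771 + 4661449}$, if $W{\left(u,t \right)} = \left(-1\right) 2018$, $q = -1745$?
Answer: $- \frac{450913}{547839} \approx -0.82308$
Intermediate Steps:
$W{\left(u,t \right)} = -2018$
$\frac{-899808 + W{\left(q,1247 \right)}}{-3565771 + 4661449} = \frac{-899808 - 2018}{-3565771 + 4661449} = - \frac{901826}{1095678} = \left(-901826\right) \frac{1}{1095678} = - \frac{450913}{547839}$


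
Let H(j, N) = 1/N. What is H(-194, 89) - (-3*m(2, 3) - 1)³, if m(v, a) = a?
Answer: 89001/89 ≈ 1000.0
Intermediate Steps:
H(-194, 89) - (-3*m(2, 3) - 1)³ = 1/89 - (-3*3 - 1)³ = 1/89 - (-9 - 1)³ = 1/89 - 1*(-10)³ = 1/89 - 1*(-1000) = 1/89 + 1000 = 89001/89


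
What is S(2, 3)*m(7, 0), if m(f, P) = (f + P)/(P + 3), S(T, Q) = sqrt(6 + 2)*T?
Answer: 28*sqrt(2)/3 ≈ 13.199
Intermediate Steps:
S(T, Q) = 2*T*sqrt(2) (S(T, Q) = sqrt(8)*T = (2*sqrt(2))*T = 2*T*sqrt(2))
m(f, P) = (P + f)/(3 + P)
S(2, 3)*m(7, 0) = (2*2*sqrt(2))*((0 + 7)/(3 + 0)) = (4*sqrt(2))*(7/3) = 28*sqrt(2)/3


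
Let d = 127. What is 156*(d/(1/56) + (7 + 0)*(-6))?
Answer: 1102920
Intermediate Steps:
156*(d/(1/56) + (7 + 0)*(-6)) = 156*(127/(1/56) + (7 + 0)*(-6)) = 156*(127/(1/56) + 7*(-6)) = 156*(127*56 - 42) = 156*(7112 - 42) = 156*7070 = 1102920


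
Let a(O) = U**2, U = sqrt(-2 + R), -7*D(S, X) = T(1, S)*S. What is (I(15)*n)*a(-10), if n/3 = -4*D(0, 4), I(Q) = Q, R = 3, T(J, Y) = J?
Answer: 0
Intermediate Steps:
D(S, X) = -S/7
U = 1 (U = sqrt(-2 + 3) = sqrt(1) = 1)
n = 0 (n = 3*(-(-4)*0/7) = 3*(-4*0) = 3*0 = 0)
a(O) = 1 (a(O) = 1**2 = 1)
(I(15)*n)*a(-10) = (15*0)*1 = 0*1 = 0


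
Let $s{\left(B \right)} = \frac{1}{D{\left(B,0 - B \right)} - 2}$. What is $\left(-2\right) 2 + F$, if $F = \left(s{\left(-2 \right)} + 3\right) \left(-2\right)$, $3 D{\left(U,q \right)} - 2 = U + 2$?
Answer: $- \frac{17}{2} \approx -8.5$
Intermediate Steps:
$D{\left(U,q \right)} = \frac{4}{3} + \frac{U}{3}$ ($D{\left(U,q \right)} = \frac{2}{3} + \frac{U + 2}{3} = \frac{2}{3} + \frac{2 + U}{3} = \frac{2}{3} + \left(\frac{2}{3} + \frac{U}{3}\right) = \frac{4}{3} + \frac{U}{3}$)
$s{\left(B \right)} = \frac{1}{- \frac{2}{3} + \frac{B}{3}}$ ($s{\left(B \right)} = \frac{1}{\left(\frac{4}{3} + \frac{B}{3}\right) - 2} = \frac{1}{- \frac{2}{3} + \frac{B}{3}}$)
$F = - \frac{9}{2}$ ($F = \left(\frac{3}{-2 - 2} + 3\right) \left(-2\right) = \left(\frac{3}{-4} + 3\right) \left(-2\right) = \left(3 \left(- \frac{1}{4}\right) + 3\right) \left(-2\right) = \left(- \frac{3}{4} + 3\right) \left(-2\right) = \frac{9}{4} \left(-2\right) = - \frac{9}{2} \approx -4.5$)
$\left(-2\right) 2 + F = \left(-2\right) 2 - \frac{9}{2} = -4 - \frac{9}{2} = - \frac{17}{2}$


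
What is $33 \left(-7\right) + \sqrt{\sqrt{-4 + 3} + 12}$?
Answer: $-231 + \sqrt{12 + i} \approx -227.53 + 0.14421 i$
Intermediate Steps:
$33 \left(-7\right) + \sqrt{\sqrt{-4 + 3} + 12} = -231 + \sqrt{\sqrt{-1} + 12} = -231 + \sqrt{i + 12} = -231 + \sqrt{12 + i}$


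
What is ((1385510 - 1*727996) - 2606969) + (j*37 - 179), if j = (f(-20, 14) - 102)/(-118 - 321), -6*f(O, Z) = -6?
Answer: -855885589/439 ≈ -1.9496e+6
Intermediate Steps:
f(O, Z) = 1 (f(O, Z) = -⅙*(-6) = 1)
j = 101/439 (j = (1 - 102)/(-118 - 321) = -101/(-439) = -101*(-1/439) = 101/439 ≈ 0.23007)
((1385510 - 1*727996) - 2606969) + (j*37 - 179) = ((1385510 - 1*727996) - 2606969) + ((101/439)*37 - 179) = ((1385510 - 727996) - 2606969) + (3737/439 - 179) = (657514 - 2606969) - 74844/439 = -1949455 - 74844/439 = -855885589/439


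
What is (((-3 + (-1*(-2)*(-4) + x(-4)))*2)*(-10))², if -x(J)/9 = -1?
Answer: 1600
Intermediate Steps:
x(J) = 9 (x(J) = -9*(-1) = 9)
(((-3 + (-1*(-2)*(-4) + x(-4)))*2)*(-10))² = (((-3 + (-1*(-2)*(-4) + 9))*2)*(-10))² = (((-3 + (2*(-4) + 9))*2)*(-10))² = (((-3 + (-8 + 9))*2)*(-10))² = (((-3 + 1)*2)*(-10))² = (-2*2*(-10))² = (-4*(-10))² = 40² = 1600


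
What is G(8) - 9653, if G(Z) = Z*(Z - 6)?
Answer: -9637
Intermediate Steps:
G(Z) = Z*(-6 + Z)
G(8) - 9653 = 8*(-6 + 8) - 9653 = 8*2 - 9653 = 16 - 9653 = -9637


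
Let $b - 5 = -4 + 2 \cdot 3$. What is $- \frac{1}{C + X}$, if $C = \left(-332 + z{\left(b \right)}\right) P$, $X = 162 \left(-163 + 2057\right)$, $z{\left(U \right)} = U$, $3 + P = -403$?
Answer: $- \frac{1}{438778} \approx -2.2791 \cdot 10^{-6}$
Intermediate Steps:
$P = -406$ ($P = -3 - 403 = -406$)
$b = 7$ ($b = 5 + \left(-4 + 2 \cdot 3\right) = 5 + \left(-4 + 6\right) = 5 + 2 = 7$)
$X = 306828$ ($X = 162 \cdot 1894 = 306828$)
$C = 131950$ ($C = \left(-332 + 7\right) \left(-406\right) = \left(-325\right) \left(-406\right) = 131950$)
$- \frac{1}{C + X} = - \frac{1}{131950 + 306828} = - \frac{1}{438778}$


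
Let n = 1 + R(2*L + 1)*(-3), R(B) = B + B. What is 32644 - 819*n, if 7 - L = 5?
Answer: 56395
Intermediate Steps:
L = 2 (L = 7 - 1*5 = 7 - 5 = 2)
R(B) = 2*B
n = -29 (n = 1 + (2*(2*2 + 1))*(-3) = 1 + (2*(4 + 1))*(-3) = 1 + (2*5)*(-3) = 1 + 10*(-3) = 1 - 30 = -29)
32644 - 819*n = 32644 - 819*(-29) = 32644 - 1*(-23751) = 32644 + 23751 = 56395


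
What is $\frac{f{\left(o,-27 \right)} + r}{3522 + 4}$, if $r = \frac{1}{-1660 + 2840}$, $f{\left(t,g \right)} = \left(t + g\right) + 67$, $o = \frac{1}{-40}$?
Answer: $\frac{94343}{8321360} \approx 0.011337$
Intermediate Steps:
$o = - \frac{1}{40} \approx -0.025$
$f{\left(t,g \right)} = 67 + g + t$ ($f{\left(t,g \right)} = \left(g + t\right) + 67 = 67 + g + t$)
$r = \frac{1}{1180} \approx 0.00084746$
$\frac{f{\left(o,-27 \right)} + r}{3522 + 4} = \frac{\left(67 - 27 - \frac{1}{40}\right) + \frac{1}{1180}}{3522 + 4} = \frac{\frac{1599}{40} + \frac{1}{1180}}{3526} = \frac{94343}{2360} \cdot \frac{1}{3526} = \frac{94343}{8321360}$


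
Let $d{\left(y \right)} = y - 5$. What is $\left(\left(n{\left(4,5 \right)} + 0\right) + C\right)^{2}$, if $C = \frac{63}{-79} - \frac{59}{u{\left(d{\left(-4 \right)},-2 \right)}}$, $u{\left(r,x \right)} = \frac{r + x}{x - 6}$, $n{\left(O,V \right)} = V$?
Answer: $\frac{1131380496}{755161} \approx 1498.2$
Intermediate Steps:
$d{\left(y \right)} = -5 + y$ ($d{\left(y \right)} = y - 5 = -5 + y$)
$u{\left(r,x \right)} = \frac{r + x}{-6 + x}$
$C = - \frac{37981}{869}$ ($C = \frac{63}{-79} - \frac{59}{\frac{1}{-6 - 2} \left(\left(-5 - 4\right) - 2\right)} = 63 \left(- \frac{1}{79}\right) - \frac{59}{\frac{1}{-8} \left(-9 - 2\right)} = - \frac{63}{79} - \frac{59}{\left(- \frac{1}{8}\right) \left(-11\right)} = - \frac{63}{79} - \frac{59}{\frac{11}{8}} = - \frac{63}{79} - \frac{472}{11} = - \frac{37981}{869} \approx -43.707$)
$\left(\left(n{\left(4,5 \right)} + 0\right) + C\right)^{2} = \left(\left(5 + 0\right) - \frac{37981}{869}\right)^{2} = \left(5 - \frac{37981}{869}\right)^{2} = \left(- \frac{33636}{869}\right)^{2} = \frac{1131380496}{755161}$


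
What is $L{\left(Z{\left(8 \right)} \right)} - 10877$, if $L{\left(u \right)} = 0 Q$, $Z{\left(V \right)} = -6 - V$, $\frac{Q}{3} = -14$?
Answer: $-10877$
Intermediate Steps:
$Q = -42$ ($Q = 3 \left(-14\right) = -42$)
$L{\left(u \right)} = 0$ ($L{\left(u \right)} = 0 \left(-42\right) = 0$)
$L{\left(Z{\left(8 \right)} \right)} - 10877 = 0 - 10877 = -10877$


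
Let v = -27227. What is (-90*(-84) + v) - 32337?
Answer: -52004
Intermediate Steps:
(-90*(-84) + v) - 32337 = (-90*(-84) - 27227) - 32337 = (7560 - 27227) - 32337 = -19667 - 32337 = -52004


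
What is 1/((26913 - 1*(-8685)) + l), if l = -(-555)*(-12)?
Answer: 1/28938 ≈ 3.4557e-5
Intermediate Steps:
l = -6660 (l = -555*12 = -6660)
1/((26913 - 1*(-8685)) + l) = 1/((26913 - 1*(-8685)) - 6660) = 1/((26913 + 8685) - 6660) = 1/(35598 - 6660) = 1/28938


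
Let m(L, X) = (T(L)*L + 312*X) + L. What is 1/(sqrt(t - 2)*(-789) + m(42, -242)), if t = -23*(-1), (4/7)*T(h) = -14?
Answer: -2833/216214820 + 263*sqrt(21)/1945933380 ≈ -1.2483e-5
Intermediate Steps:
T(h) = -49/2 (T(h) = (7/4)*(-14) = -49/2)
m(L, X) = 312*X - 47*L/2 (m(L, X) = (-49*L/2 + 312*X) + L = (312*X - 49*L/2) + L = 312*X - 47*L/2)
t = 23
1/(sqrt(t - 2)*(-789) + m(42, -242)) = 1/(sqrt(23 - 2)*(-789) + (312*(-242) - 47/2*42)) = 1/(sqrt(21)*(-789) + (-75504 - 987)) = 1/(-789*sqrt(21) - 76491) = 1/(-76491 - 789*sqrt(21))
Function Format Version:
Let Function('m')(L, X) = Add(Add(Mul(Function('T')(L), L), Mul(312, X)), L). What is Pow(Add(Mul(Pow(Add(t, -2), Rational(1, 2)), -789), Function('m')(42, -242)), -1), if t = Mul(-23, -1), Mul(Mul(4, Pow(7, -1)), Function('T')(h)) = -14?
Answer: Add(Rational(-2833, 216214820), Mul(Rational(263, 1945933380), Pow(21, Rational(1, 2)))) ≈ -1.2483e-5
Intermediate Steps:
Function('T')(h) = Rational(-49, 2) (Function('T')(h) = Mul(Rational(7, 4), -14) = Rational(-49, 2))
Function('m')(L, X) = Add(Mul(312, X), Mul(Rational(-47, 2), L)) (Function('m')(L, X) = Add(Add(Mul(Rational(-49, 2), L), Mul(312, X)), L) = Add(Add(Mul(312, X), Mul(Rational(-49, 2), L)), L) = Add(Mul(312, X), Mul(Rational(-47, 2), L)))
t = 23
Pow(Add(Mul(Pow(Add(t, -2), Rational(1, 2)), -789), Function('m')(42, -242)), -1) = Pow(Add(Mul(Pow(Add(23, -2), Rational(1, 2)), -789), Add(Mul(312, -242), Mul(Rational(-47, 2), 42))), -1) = Pow(Add(Mul(Pow(21, Rational(1, 2)), -789), Add(-75504, -987)), -1) = Pow(Add(Mul(-789, Pow(21, Rational(1, 2))), -76491), -1) = Pow(Add(-76491, Mul(-789, Pow(21, Rational(1, 2)))), -1)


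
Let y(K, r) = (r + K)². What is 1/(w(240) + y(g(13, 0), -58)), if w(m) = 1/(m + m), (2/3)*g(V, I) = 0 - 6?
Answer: 480/2154721 ≈ 0.00022277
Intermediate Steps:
g(V, I) = -9 (g(V, I) = 3*(0 - 6)/2 = (3/2)*(-6) = -9)
w(m) = 1/(2*m)
y(K, r) = (K + r)²
1/(w(240) + y(g(13, 0), -58)) = 1/((½)/240 + (-9 - 58)²) = 1/((½)*(1/240) + (-67)²) = 1/(1/480 + 4489) = 1/(2154721/480) = 480/2154721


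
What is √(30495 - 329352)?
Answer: I*√298857 ≈ 546.68*I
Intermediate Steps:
√(30495 - 329352) = √(-298857) = I*√298857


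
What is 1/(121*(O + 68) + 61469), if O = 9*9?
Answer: 1/79498 ≈ 1.2579e-5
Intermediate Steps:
O = 81
1/(121*(O + 68) + 61469) = 1/(121*(81 + 68) + 61469) = 1/(121*149 + 61469) = 1/(18029 + 61469) = 1/79498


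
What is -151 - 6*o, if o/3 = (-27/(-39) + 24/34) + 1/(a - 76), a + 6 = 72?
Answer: -192676/1105 ≈ -174.37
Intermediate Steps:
a = 66 (a = -6 + 72 = 66)
o = 8607/2210 (o = 3*((-27/(-39) + 24/34) + 1/(66 - 76)) = 3*((-27*(-1/39) + 24*(1/34)) + 1/(-10)) = 3*((9/13 + 12/17) - ⅒) = 3*(309/221 - ⅒) = 3*(2869/2210) = 8607/2210 ≈ 3.8946)
-151 - 6*o = -151 - 6*8607/2210 = -151 - 25821/1105 = -192676/1105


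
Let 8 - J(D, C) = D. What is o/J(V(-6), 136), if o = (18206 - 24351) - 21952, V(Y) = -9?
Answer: -28097/17 ≈ -1652.8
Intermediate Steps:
o = -28097 (o = -6145 - 21952 = -28097)
J(D, C) = 8 - D
o/J(V(-6), 136) = -28097/(8 - 1*(-9)) = -28097/(8 + 9) = -28097/17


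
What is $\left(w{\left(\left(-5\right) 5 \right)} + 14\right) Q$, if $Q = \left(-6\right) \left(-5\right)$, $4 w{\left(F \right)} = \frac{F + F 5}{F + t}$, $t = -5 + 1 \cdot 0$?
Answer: $\frac{915}{2} \approx 457.5$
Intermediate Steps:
$t = -5$ ($t = -5 + 0 = -5$)
$w{\left(F \right)} = \frac{3 F}{2 \left(-5 + F\right)}$ ($w{\left(F \right)} = \frac{\left(F + F 5\right) \frac{1}{F - 5}}{4} = \frac{\left(F + 5 F\right) \frac{1}{-5 + F}}{4} = \frac{6 F \frac{1}{-5 + F}}{4} = \frac{3 F}{2 \left(-5 + F\right)}$)
$Q = 30$
$\left(w{\left(\left(-5\right) 5 \right)} + 14\right) Q = \left(\frac{3 \left(\left(-5\right) 5\right)}{2 \left(-5 - 25\right)} + 14\right) 30 = \left(\frac{3}{2} \left(-25\right) \frac{1}{-5 - 25} + 14\right) 30 = \left(\frac{3}{2} \left(-25\right) \frac{1}{-30} + 14\right) 30 = \left(\frac{3}{2} \left(-25\right) \left(- \frac{1}{30}\right) + 14\right) 30 = \left(\frac{5}{4} + 14\right) 30 = \frac{61}{4} \cdot 30 = \frac{915}{2}$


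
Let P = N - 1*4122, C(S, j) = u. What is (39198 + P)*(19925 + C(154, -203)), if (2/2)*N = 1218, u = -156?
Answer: 717496086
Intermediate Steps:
C(S, j) = -156
N = 1218
P = -2904 (P = 1218 - 1*4122 = 1218 - 4122 = -2904)
(39198 + P)*(19925 + C(154, -203)) = (39198 - 2904)*(19925 - 156) = 36294*19769 = 717496086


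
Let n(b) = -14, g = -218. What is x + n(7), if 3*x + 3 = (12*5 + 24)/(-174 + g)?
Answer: -211/14 ≈ -15.071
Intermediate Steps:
x = -15/14 (x = -1 + ((12*5 + 24)/(-174 - 218))/3 = -1 + ((60 + 24)/(-392))/3 = -1 + (84*(-1/392))/3 = -1 + (⅓)*(-3/14) = -1 - 1/14 = -15/14 ≈ -1.0714)
x + n(7) = -15/14 - 14 = -211/14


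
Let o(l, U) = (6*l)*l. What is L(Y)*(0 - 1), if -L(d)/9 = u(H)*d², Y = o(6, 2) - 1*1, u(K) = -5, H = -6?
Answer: -2080125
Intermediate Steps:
o(l, U) = 6*l²
Y = 215 (Y = 6*6² - 1*1 = 6*36 - 1 = 216 - 1 = 215)
L(d) = 45*d² (L(d) = -(-45)*d² = 45*d²)
L(Y)*(0 - 1) = (45*215²)*(0 - 1) = (45*46225)*(-1) = 2080125*(-1) = -2080125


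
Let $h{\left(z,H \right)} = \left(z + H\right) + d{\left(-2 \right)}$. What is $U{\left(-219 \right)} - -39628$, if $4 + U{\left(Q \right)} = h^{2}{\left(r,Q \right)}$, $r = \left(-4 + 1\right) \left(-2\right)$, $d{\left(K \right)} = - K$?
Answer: $84145$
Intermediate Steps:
$r = 6$ ($r = \left(-3\right) \left(-2\right) = 6$)
$h{\left(z,H \right)} = 2 + H + z$ ($h{\left(z,H \right)} = \left(z + H\right) - -2 = \left(H + z\right) + 2 = 2 + H + z$)
$U{\left(Q \right)} = -4 + \left(8 + Q\right)^{2}$ ($U{\left(Q \right)} = -4 + \left(2 + Q + 6\right)^{2} = -4 + \left(8 + Q\right)^{2}$)
$U{\left(-219 \right)} - -39628 = \left(-4 + \left(8 - 219\right)^{2}\right) - -39628 = \left(-4 + \left(-211\right)^{2}\right) + 39628 = \left(-4 + 44521\right) + 39628 = 44517 + 39628 = 84145$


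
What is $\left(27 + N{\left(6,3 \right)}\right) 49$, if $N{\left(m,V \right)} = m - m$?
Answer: $1323$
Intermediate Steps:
$N{\left(m,V \right)} = 0$
$\left(27 + N{\left(6,3 \right)}\right) 49 = \left(27 + 0\right) 49 = 27 \cdot 49 = 1323$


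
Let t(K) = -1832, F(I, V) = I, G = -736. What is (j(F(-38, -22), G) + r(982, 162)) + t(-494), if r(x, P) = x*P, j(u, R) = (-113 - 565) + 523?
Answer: 157097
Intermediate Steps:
j(u, R) = -155 (j(u, R) = -678 + 523 = -155)
r(x, P) = P*x
(j(F(-38, -22), G) + r(982, 162)) + t(-494) = (-155 + 162*982) - 1832 = (-155 + 159084) - 1832 = 158929 - 1832 = 157097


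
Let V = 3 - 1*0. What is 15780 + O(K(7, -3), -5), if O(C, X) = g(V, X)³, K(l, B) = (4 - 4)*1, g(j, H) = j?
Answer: 15807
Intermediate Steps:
V = 3 (V = 3 + 0 = 3)
K(l, B) = 0 (K(l, B) = 0*1 = 0)
O(C, X) = 27 (O(C, X) = 3³ = 27)
15780 + O(K(7, -3), -5) = 15780 + 27 = 15807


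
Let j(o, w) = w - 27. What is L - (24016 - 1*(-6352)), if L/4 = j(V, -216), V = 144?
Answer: -31340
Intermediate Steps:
j(o, w) = -27 + w
L = -972 (L = 4*(-27 - 216) = 4*(-243) = -972)
L - (24016 - 1*(-6352)) = -972 - (24016 - 1*(-6352)) = -972 - (24016 + 6352) = -972 - 1*30368 = -972 - 30368 = -31340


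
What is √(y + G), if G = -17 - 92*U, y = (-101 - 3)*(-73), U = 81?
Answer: √123 ≈ 11.091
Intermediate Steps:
y = 7592 (y = -104*(-73) = 7592)
G = -7469 (G = -17 - 92*81 = -17 - 7452 = -7469)
√(y + G) = √(7592 - 7469) = √123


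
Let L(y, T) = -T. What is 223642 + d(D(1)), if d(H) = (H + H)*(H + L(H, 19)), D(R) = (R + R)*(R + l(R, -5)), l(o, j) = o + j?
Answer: 223942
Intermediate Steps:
l(o, j) = j + o
D(R) = 2*R*(-5 + 2*R) (D(R) = (R + R)*(R + (-5 + R)) = (2*R)*(-5 + 2*R) = 2*R*(-5 + 2*R))
d(H) = 2*H*(-19 + H) (d(H) = (H + H)*(H - 1*19) = (2*H)*(H - 19) = (2*H)*(-19 + H) = 2*H*(-19 + H))
223642 + d(D(1)) = 223642 + 2*(2*1*(-5 + 2*1))*(-19 + 2*1*(-5 + 2*1)) = 223642 + 2*(2*1*(-5 + 2))*(-19 + 2*1*(-5 + 2)) = 223642 + 2*(2*1*(-3))*(-19 + 2*1*(-3)) = 223642 + 2*(-6)*(-19 - 6) = 223642 + 2*(-6)*(-25) = 223642 + 300 = 223942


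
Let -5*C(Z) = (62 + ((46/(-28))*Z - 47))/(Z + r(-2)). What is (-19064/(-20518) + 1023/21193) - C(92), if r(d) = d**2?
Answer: 506821992269/730527796320 ≈ 0.69378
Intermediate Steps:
C(Z) = -(15 - 23*Z/14)/(5*(4 + Z)) (C(Z) = -(62 + ((46/(-28))*Z - 47))/(5*(Z + (-2)**2)) = -(62 + ((46*(-1/28))*Z - 47))/(5*(Z + 4)) = -(62 + (-23*Z/14 - 47))/(5*(4 + Z)) = -(62 + (-47 - 23*Z/14))/(5*(4 + Z)) = -(15 - 23*Z/14)/(5*(4 + Z)))
(-19064/(-20518) + 1023/21193) - C(92) = (-19064/(-20518) + 1023/21193) - (-210 + 23*92)/(70*(4 + 92)) = (-19064*(-1/20518) + 1023*(1/21193)) - (-210 + 2116)/(70*96) = (9532/10259 + 1023/21193) - 1906/(70*96) = 212506633/217418987 - 1*953/3360 = 212506633/217418987 - 953/3360 = 506821992269/730527796320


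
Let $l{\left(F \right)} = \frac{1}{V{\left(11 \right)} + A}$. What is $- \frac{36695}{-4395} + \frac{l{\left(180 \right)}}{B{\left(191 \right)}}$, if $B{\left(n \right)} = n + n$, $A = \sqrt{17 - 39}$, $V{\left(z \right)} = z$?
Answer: $\frac{36446353}{4365114} - \frac{i \sqrt{22}}{54626} \approx 8.3495 - 8.5864 \cdot 10^{-5} i$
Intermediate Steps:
$A = i \sqrt{22}$ ($A = \sqrt{-22} = i \sqrt{22} \approx 4.6904 i$)
$l{\left(F \right)} = \frac{1}{11 + i \sqrt{22}}$
$B{\left(n \right)} = 2 n$
$- \frac{36695}{-4395} + \frac{l{\left(180 \right)}}{B{\left(191 \right)}} = - \frac{36695}{-4395} + \frac{\frac{1}{13} - \frac{i \sqrt{22}}{143}}{2 \cdot 191} = \left(-36695\right) \left(- \frac{1}{4395}\right) + \frac{\frac{1}{13} - \frac{i \sqrt{22}}{143}}{382} = \frac{7339}{879} + \left(\frac{1}{13} - \frac{i \sqrt{22}}{143}\right) \frac{1}{382} = \frac{7339}{879} + \left(\frac{1}{4966} - \frac{i \sqrt{22}}{54626}\right) = \frac{36446353}{4365114} - \frac{i \sqrt{22}}{54626}$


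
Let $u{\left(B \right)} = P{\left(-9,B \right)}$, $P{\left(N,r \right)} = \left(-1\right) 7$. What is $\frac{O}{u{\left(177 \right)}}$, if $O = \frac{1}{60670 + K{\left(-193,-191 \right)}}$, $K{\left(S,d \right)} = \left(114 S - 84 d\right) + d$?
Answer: $- \frac{1}{381647} \approx -2.6202 \cdot 10^{-6}$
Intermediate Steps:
$P{\left(N,r \right)} = -7$
$u{\left(B \right)} = -7$
$K{\left(S,d \right)} = - 83 d + 114 S$ ($K{\left(S,d \right)} = \left(- 84 d + 114 S\right) + d = - 83 d + 114 S$)
$O = \frac{1}{54521}$ ($O = \frac{1}{60670 + \left(\left(-83\right) \left(-191\right) + 114 \left(-193\right)\right)} = \frac{1}{60670 + \left(15853 - 22002\right)} = \frac{1}{60670 - 6149} = \frac{1}{54521} \approx 1.8342 \cdot 10^{-5}$)
$\frac{O}{u{\left(177 \right)}} = \frac{1}{54521 \left(-7\right)} = \frac{1}{54521} \left(- \frac{1}{7}\right) = - \frac{1}{381647}$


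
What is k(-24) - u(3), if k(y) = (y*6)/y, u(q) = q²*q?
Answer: -21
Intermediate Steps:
u(q) = q³
k(y) = 6 (k(y) = (6*y)/y = 6)
k(-24) - u(3) = 6 - 1*3³ = 6 - 1*27 = 6 - 27 = -21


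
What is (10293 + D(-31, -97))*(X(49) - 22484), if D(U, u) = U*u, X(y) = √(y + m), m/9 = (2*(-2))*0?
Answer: -298944100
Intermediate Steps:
m = 0 (m = 9*((2*(-2))*0) = 9*(-4*0) = 9*0 = 0)
X(y) = √y (X(y) = √(y + 0) = √y)
(10293 + D(-31, -97))*(X(49) - 22484) = (10293 - 31*(-97))*(√49 - 22484) = (10293 + 3007)*(7 - 22484) = 13300*(-22477) = -298944100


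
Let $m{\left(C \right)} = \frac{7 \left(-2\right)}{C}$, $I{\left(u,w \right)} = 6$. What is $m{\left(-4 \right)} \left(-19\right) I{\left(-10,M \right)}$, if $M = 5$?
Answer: $-399$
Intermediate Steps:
$m{\left(C \right)} = - \frac{14}{C}$
$m{\left(-4 \right)} \left(-19\right) I{\left(-10,M \right)} = - \frac{14}{-4} \left(-19\right) 6 = \left(-14\right) \left(- \frac{1}{4}\right) \left(-19\right) 6 = \frac{7}{2} \left(-19\right) 6 = \left(- \frac{133}{2}\right) 6 = -399$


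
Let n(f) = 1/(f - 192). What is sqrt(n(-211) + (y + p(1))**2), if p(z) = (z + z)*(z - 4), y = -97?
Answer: sqrt(1722996678)/403 ≈ 103.00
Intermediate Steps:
p(z) = 2*z*(-4 + z) (p(z) = (2*z)*(-4 + z) = 2*z*(-4 + z))
n(f) = 1/(-192 + f)
sqrt(n(-211) + (y + p(1))**2) = sqrt(1/(-192 - 211) + (-97 + 2*1*(-4 + 1))**2) = sqrt(1/(-403) + (-97 + 2*1*(-3))**2) = sqrt(-1/403 + (-97 - 6)**2) = sqrt(-1/403 + (-103)**2) = sqrt(-1/403 + 10609) = sqrt(4275426/403) = sqrt(1722996678)/403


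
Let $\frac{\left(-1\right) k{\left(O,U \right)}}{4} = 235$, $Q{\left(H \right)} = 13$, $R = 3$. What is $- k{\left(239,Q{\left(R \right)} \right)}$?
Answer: $940$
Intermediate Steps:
$k{\left(O,U \right)} = -940$ ($k{\left(O,U \right)} = \left(-4\right) 235 = -940$)
$- k{\left(239,Q{\left(R \right)} \right)} = \left(-1\right) \left(-940\right) = 940$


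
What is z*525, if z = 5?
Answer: 2625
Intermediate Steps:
z*525 = 5*525 = 2625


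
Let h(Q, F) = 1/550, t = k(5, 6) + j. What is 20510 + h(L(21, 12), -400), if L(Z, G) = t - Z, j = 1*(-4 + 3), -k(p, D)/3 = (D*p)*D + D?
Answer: 11280501/550 ≈ 20510.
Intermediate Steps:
k(p, D) = -3*D - 3*p*D**2 (k(p, D) = -3*((D*p)*D + D) = -3*(p*D**2 + D) = -3*(D + p*D**2) = -3*D - 3*p*D**2)
j = -1 (j = 1*(-1) = -1)
t = -559 (t = -3*6*(1 + 6*5) - 1 = -3*6*(1 + 30) - 1 = -3*6*31 - 1 = -558 - 1 = -559)
L(Z, G) = -559 - Z
h(Q, F) = 1/550
20510 + h(L(21, 12), -400) = 20510 + 1/550 = 11280501/550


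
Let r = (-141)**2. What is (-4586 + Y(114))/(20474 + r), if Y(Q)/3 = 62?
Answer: -880/8071 ≈ -0.10903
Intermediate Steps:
Y(Q) = 186 (Y(Q) = 3*62 = 186)
r = 19881
(-4586 + Y(114))/(20474 + r) = (-4586 + 186)/(20474 + 19881) = -4400/40355 = -4400*1/40355 = -880/8071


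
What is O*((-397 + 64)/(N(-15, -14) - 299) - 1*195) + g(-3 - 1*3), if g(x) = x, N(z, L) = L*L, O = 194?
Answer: -3832506/103 ≈ -37209.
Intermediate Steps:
N(z, L) = L²
O*((-397 + 64)/(N(-15, -14) - 299) - 1*195) + g(-3 - 1*3) = 194*((-397 + 64)/((-14)² - 299) - 1*195) + (-3 - 1*3) = 194*(-333/(196 - 299) - 195) + (-3 - 3) = 194*(-333/(-103) - 195) - 6 = 194*(-333*(-1/103) - 195) - 6 = 194*(333/103 - 195) - 6 = 194*(-19752/103) - 6 = -3831888/103 - 6 = -3832506/103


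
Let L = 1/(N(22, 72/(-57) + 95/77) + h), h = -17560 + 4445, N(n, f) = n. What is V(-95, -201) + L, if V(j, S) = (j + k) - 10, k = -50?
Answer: -2029416/13093 ≈ -155.00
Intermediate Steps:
h = -13115
V(j, S) = -60 + j (V(j, S) = (j - 50) - 10 = (-50 + j) - 10 = -60 + j)
L = -1/13093 (L = 1/(22 - 13115) = 1/(-13093) = -1/13093 ≈ -7.6377e-5)
V(-95, -201) + L = (-60 - 95) - 1/13093 = -155 - 1/13093 = -2029416/13093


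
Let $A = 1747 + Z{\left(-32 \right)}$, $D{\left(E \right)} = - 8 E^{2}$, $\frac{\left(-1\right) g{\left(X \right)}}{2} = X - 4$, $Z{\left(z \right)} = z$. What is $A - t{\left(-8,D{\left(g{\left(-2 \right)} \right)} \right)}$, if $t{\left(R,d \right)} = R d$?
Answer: $-7501$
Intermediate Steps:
$g{\left(X \right)} = 8 - 2 X$ ($g{\left(X \right)} = - 2 \left(X - 4\right) = - 2 \left(-4 + X\right) = 8 - 2 X$)
$A = 1715$ ($A = 1747 - 32 = 1715$)
$A - t{\left(-8,D{\left(g{\left(-2 \right)} \right)} \right)} = 1715 - - 8 \left(- 8 \left(8 - -4\right)^{2}\right) = 1715 - - 8 \left(- 8 \left(8 + 4\right)^{2}\right) = 1715 - - 8 \left(- 8 \cdot 12^{2}\right) = 1715 - - 8 \left(\left(-8\right) 144\right) = 1715 - \left(-8\right) \left(-1152\right) = 1715 - 9216 = -7501$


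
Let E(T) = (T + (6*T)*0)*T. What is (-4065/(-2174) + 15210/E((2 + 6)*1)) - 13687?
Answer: -467756933/34784 ≈ -13447.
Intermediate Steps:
E(T) = T**2 (E(T) = (T + 0)*T = T*T = T**2)
(-4065/(-2174) + 15210/E((2 + 6)*1)) - 13687 = (-4065/(-2174) + 15210/(((2 + 6)*1)**2)) - 13687 = (-4065*(-1/2174) + 15210/((8*1)**2)) - 13687 = (4065/2174 + 15210/(8**2)) - 13687 = (4065/2174 + 15210/64) - 13687 = (4065/2174 + 15210*(1/64)) - 13687 = (4065/2174 + 7605/32) - 13687 = 8331675/34784 - 13687 = -467756933/34784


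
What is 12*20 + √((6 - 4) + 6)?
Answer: 240 + 2*√2 ≈ 242.83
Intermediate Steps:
12*20 + √((6 - 4) + 6) = 240 + √(2 + 6) = 240 + √8 = 240 + 2*√2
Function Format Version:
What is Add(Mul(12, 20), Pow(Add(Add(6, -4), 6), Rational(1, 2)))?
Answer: Add(240, Mul(2, Pow(2, Rational(1, 2)))) ≈ 242.83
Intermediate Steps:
Add(Mul(12, 20), Pow(Add(Add(6, -4), 6), Rational(1, 2))) = Add(240, Pow(Add(2, 6), Rational(1, 2))) = Add(240, Pow(8, Rational(1, 2))) = Add(240, Mul(2, Pow(2, Rational(1, 2))))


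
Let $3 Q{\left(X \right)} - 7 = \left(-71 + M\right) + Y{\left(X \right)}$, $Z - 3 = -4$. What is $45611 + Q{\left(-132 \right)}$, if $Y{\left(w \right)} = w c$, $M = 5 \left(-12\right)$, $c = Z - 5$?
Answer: $\frac{137501}{3} \approx 45834.0$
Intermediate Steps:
$Z = -1$ ($Z = 3 - 4 = -1$)
$c = -6$ ($c = -1 - 5 = -6$)
$M = -60$
$Y{\left(w \right)} = - 6 w$ ($Y{\left(w \right)} = w \left(-6\right) = - 6 w$)
$Q{\left(X \right)} = - \frac{124}{3} - 2 X$ ($Q{\left(X \right)} = \frac{7}{3} + \frac{\left(-71 - 60\right) - 6 X}{3} = \frac{7}{3} + \frac{-131 - 6 X}{3} = \frac{7}{3} - \left(\frac{131}{3} + 2 X\right) = - \frac{124}{3} - 2 X$)
$45611 + Q{\left(-132 \right)} = 45611 - - \frac{668}{3} = 45611 + \left(- \frac{124}{3} + 264\right) = 45611 + \frac{668}{3} = \frac{137501}{3}$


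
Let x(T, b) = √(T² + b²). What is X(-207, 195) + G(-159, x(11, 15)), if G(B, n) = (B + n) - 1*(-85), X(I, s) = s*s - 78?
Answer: 37873 + √346 ≈ 37892.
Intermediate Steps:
X(I, s) = -78 + s² (X(I, s) = s² - 78 = -78 + s²)
G(B, n) = 85 + B + n (G(B, n) = (B + n) + 85 = 85 + B + n)
X(-207, 195) + G(-159, x(11, 15)) = (-78 + 195²) + (85 - 159 + √(11² + 15²)) = (-78 + 38025) + (85 - 159 + √(121 + 225)) = 37947 + (85 - 159 + √346) = 37947 + (-74 + √346) = 37873 + √346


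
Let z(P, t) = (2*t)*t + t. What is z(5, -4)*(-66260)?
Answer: -1855280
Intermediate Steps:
z(P, t) = t + 2*t**2 (z(P, t) = 2*t**2 + t = t + 2*t**2)
z(5, -4)*(-66260) = -4*(1 + 2*(-4))*(-66260) = -4*(1 - 8)*(-66260) = -4*(-7)*(-66260) = 28*(-66260) = -1855280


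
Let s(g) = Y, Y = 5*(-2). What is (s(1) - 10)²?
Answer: 400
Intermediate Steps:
Y = -10
s(g) = -10
(s(1) - 10)² = (-10 - 10)² = (-20)² = 400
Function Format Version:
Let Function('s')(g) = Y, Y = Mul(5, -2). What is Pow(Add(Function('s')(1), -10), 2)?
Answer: 400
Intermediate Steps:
Y = -10
Function('s')(g) = -10
Pow(Add(Function('s')(1), -10), 2) = Pow(Add(-10, -10), 2) = Pow(-20, 2) = 400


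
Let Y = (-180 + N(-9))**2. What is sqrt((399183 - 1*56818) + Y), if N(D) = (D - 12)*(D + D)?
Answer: sqrt(381569) ≈ 617.71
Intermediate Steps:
N(D) = 2*D*(-12 + D) (N(D) = (-12 + D)*(2*D) = 2*D*(-12 + D))
Y = 39204 (Y = (-180 + 2*(-9)*(-12 - 9))**2 = (-180 + 2*(-9)*(-21))**2 = (-180 + 378)**2 = 198**2 = 39204)
sqrt((399183 - 1*56818) + Y) = sqrt((399183 - 1*56818) + 39204) = sqrt((399183 - 56818) + 39204) = sqrt(342365 + 39204) = sqrt(381569)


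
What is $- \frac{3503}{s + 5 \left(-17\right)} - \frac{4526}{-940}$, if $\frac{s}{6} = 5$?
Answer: $\frac{70835}{1034} \approx 68.506$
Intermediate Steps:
$s = 30$ ($s = 6 \cdot 5 = 30$)
$- \frac{3503}{s + 5 \left(-17\right)} - \frac{4526}{-940} = - \frac{3503}{30 + 5 \left(-17\right)} - \frac{4526}{-940} = - \frac{3503}{30 - 85} - - \frac{2263}{470} = - \frac{3503}{-55} + \frac{2263}{470} = \left(-3503\right) \left(- \frac{1}{55}\right) + \frac{2263}{470} = \frac{3503}{55} + \frac{2263}{470} = \frac{70835}{1034}$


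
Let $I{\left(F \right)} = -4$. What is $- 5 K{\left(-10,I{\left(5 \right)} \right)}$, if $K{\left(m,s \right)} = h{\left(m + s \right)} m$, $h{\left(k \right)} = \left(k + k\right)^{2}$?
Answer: $39200$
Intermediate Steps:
$h{\left(k \right)} = 4 k^{2}$ ($h{\left(k \right)} = \left(2 k\right)^{2} = 4 k^{2}$)
$K{\left(m,s \right)} = 4 m \left(m + s\right)^{2}$ ($K{\left(m,s \right)} = 4 \left(m + s\right)^{2} m = 4 m \left(m + s\right)^{2}$)
$- 5 K{\left(-10,I{\left(5 \right)} \right)} = - 5 \cdot 4 \left(-10\right) \left(-10 - 4\right)^{2} = - 5 \cdot 4 \left(-10\right) \left(-14\right)^{2} = - 5 \cdot 4 \left(-10\right) 196 = \left(-5\right) \left(-7840\right) = 39200$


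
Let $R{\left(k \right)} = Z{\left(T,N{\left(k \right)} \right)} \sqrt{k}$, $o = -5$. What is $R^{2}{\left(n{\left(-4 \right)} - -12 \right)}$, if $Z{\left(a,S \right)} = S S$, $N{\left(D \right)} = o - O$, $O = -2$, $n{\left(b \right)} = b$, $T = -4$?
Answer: $648$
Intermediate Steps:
$N{\left(D \right)} = -3$ ($N{\left(D \right)} = -5 - -2 = -5 + 2 = -3$)
$Z{\left(a,S \right)} = S^{2}$
$R{\left(k \right)} = 9 \sqrt{k}$ ($R{\left(k \right)} = \left(-3\right)^{2} \sqrt{k} = 9 \sqrt{k}$)
$R^{2}{\left(n{\left(-4 \right)} - -12 \right)} = \left(9 \sqrt{-4 - -12}\right)^{2} = \left(9 \sqrt{-4 + 12}\right)^{2} = \left(9 \sqrt{8}\right)^{2} = \left(9 \cdot 2 \sqrt{2}\right)^{2} = \left(18 \sqrt{2}\right)^{2} = 648$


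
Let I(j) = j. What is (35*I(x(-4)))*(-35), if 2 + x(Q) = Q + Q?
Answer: 12250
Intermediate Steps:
x(Q) = -2 + 2*Q (x(Q) = -2 + (Q + Q) = -2 + 2*Q)
(35*I(x(-4)))*(-35) = (35*(-2 + 2*(-4)))*(-35) = (35*(-2 - 8))*(-35) = (35*(-10))*(-35) = -350*(-35) = 12250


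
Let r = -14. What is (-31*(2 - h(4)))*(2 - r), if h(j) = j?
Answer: 992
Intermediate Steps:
(-31*(2 - h(4)))*(2 - r) = (-31*(2 - 1*4))*(2 - 1*(-14)) = (-31*(2 - 4))*(2 + 14) = -31*(-2)*16 = 62*16 = 992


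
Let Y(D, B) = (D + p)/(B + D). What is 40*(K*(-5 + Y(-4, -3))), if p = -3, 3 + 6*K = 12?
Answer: -240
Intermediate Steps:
K = 3/2 (K = -½ + (⅙)*12 = -½ + 2 = 3/2 ≈ 1.5000)
Y(D, B) = (-3 + D)/(B + D) (Y(D, B) = (D - 3)/(B + D) = (-3 + D)/(B + D))
40*(K*(-5 + Y(-4, -3))) = 40*(3*(-5 + (-3 - 4)/(-3 - 4))/2) = 40*(3*(-5 - 7/(-7))/2) = 40*(3*(-5 - ⅐*(-7))/2) = 40*(3*(-5 + 1)/2) = 40*((3/2)*(-4)) = 40*(-6) = -240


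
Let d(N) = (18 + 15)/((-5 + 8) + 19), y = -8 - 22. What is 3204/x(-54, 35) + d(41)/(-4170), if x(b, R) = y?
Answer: -59381/556 ≈ -106.80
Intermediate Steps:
y = -30
x(b, R) = -30
d(N) = 3/2 (d(N) = 33/(3 + 19) = 33/22 = 33*(1/22) = 3/2)
3204/x(-54, 35) + d(41)/(-4170) = 3204/(-30) + (3/2)/(-4170) = 3204*(-1/30) + (3/2)*(-1/4170) = -534/5 - 1/2780 = -59381/556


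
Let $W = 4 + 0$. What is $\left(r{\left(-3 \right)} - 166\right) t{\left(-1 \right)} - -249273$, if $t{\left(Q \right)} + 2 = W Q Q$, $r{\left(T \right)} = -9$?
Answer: $248923$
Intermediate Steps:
$W = 4$
$t{\left(Q \right)} = -2 + 4 Q^{2}$ ($t{\left(Q \right)} = -2 + 4 Q Q = -2 + 4 Q^{2}$)
$\left(r{\left(-3 \right)} - 166\right) t{\left(-1 \right)} - -249273 = \left(-9 - 166\right) \left(-2 + 4 \left(-1\right)^{2}\right) - -249273 = - 175 \left(-2 + 4 \cdot 1\right) + 249273 = - 175 \left(-2 + 4\right) + 249273 = \left(-175\right) 2 + 249273 = -350 + 249273 = 248923$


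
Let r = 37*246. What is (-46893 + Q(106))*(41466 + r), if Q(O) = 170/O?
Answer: -125673818592/53 ≈ -2.3712e+9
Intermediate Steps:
r = 9102
(-46893 + Q(106))*(41466 + r) = (-46893 + 170/106)*(41466 + 9102) = (-46893 + 170*(1/106))*50568 = (-46893 + 85/53)*50568 = -2485244/53*50568 = -125673818592/53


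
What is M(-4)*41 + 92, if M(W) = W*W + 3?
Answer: 871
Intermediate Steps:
M(W) = 3 + W**2 (M(W) = W**2 + 3 = 3 + W**2)
M(-4)*41 + 92 = (3 + (-4)**2)*41 + 92 = (3 + 16)*41 + 92 = 19*41 + 92 = 779 + 92 = 871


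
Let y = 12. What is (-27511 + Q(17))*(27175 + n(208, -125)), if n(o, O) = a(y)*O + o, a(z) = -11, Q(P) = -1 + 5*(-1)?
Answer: -791333886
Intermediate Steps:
Q(P) = -6 (Q(P) = -1 - 5 = -6)
n(o, O) = o - 11*O (n(o, O) = -11*O + o = o - 11*O)
(-27511 + Q(17))*(27175 + n(208, -125)) = (-27511 - 6)*(27175 + (208 - 11*(-125))) = -27517*(27175 + (208 + 1375)) = -27517*(27175 + 1583) = -27517*28758 = -791333886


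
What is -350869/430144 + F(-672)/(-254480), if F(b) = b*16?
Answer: -5291514677/6841440320 ≈ -0.77345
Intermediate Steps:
F(b) = 16*b
-350869/430144 + F(-672)/(-254480) = -350869/430144 + (16*(-672))/(-254480) = -350869*1/430144 - 10752*(-1/254480) = -350869/430144 + 672/15905 = -5291514677/6841440320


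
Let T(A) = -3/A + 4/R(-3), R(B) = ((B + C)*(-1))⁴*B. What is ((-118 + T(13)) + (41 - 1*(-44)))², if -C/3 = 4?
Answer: 4304678923442704/3898156640625 ≈ 1104.3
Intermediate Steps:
C = -12 (C = -3*4 = -12)
R(B) = B*(12 - B)⁴ (R(B) = ((B - 12)*(-1))⁴*B = ((-12 + B)*(-1))⁴*B = (12 - B)⁴*B = B*(12 - B)⁴)
T(A) = -4/151875 - 3/A (T(A) = -3/A + 4/((-3*(-12 - 3)⁴)) = -3/A + 4/((-3*(-15)⁴)) = -3/A + 4/((-3*50625)) = -3/A + 4/(-151875) = -3/A + 4*(-1/151875) = -3/A - 4/151875 = -4/151875 - 3/A)
((-118 + T(13)) + (41 - 1*(-44)))² = ((-118 + (-4/151875 - 3/13)) + (41 - 1*(-44)))² = ((-118 + (-4/151875 - 3*1/13)) + (41 + 44))² = ((-118 + (-4/151875 - 3/13)) + 85)² = ((-118 - 455677/1974375) + 85)² = (-233431927/1974375 + 85)² = (-65610052/1974375)² = 4304678923442704/3898156640625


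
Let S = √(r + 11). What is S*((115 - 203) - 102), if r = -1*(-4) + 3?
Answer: -570*√2 ≈ -806.10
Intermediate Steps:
r = 7 (r = 4 + 3 = 7)
S = 3*√2 (S = √(7 + 11) = √18 = 3*√2 ≈ 4.2426)
S*((115 - 203) - 102) = (3*√2)*((115 - 203) - 102) = (3*√2)*(-88 - 102) = (3*√2)*(-190) = -570*√2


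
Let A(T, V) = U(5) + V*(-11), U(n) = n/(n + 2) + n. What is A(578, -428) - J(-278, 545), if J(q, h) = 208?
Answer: 31540/7 ≈ 4505.7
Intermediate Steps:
U(n) = n + n/(2 + n) (U(n) = n/(2 + n) + n = n + n/(2 + n))
A(T, V) = 40/7 - 11*V (A(T, V) = 5*(3 + 5)/(2 + 5) + V*(-11) = 5*8/7 - 11*V = 5*(⅐)*8 - 11*V = 40/7 - 11*V)
A(578, -428) - J(-278, 545) = (40/7 - 11*(-428)) - 1*208 = (40/7 + 4708) - 208 = 32996/7 - 208 = 31540/7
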